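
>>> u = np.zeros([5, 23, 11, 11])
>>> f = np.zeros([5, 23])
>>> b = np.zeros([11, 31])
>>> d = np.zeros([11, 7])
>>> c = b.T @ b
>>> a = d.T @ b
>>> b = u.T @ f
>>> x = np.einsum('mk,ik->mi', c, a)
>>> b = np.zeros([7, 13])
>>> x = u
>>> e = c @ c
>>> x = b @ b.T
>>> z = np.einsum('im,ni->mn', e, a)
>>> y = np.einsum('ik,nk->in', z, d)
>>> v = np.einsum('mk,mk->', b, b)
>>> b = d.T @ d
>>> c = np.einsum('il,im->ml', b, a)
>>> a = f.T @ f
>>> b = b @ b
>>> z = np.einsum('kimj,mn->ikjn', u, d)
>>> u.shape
(5, 23, 11, 11)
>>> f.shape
(5, 23)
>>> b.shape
(7, 7)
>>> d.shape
(11, 7)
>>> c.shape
(31, 7)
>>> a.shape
(23, 23)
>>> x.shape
(7, 7)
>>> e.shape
(31, 31)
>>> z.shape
(23, 5, 11, 7)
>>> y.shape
(31, 11)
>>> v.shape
()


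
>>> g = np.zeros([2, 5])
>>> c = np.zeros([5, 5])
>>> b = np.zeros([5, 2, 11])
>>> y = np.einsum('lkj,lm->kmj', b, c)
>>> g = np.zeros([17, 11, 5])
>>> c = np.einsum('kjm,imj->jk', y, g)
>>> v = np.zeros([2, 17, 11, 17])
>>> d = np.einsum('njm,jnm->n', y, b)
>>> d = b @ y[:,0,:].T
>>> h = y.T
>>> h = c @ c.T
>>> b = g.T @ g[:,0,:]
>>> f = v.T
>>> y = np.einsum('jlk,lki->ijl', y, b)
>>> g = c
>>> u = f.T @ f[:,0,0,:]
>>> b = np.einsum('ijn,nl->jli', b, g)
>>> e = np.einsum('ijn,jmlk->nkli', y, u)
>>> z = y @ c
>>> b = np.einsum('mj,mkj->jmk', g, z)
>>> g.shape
(5, 2)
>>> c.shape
(5, 2)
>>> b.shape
(2, 5, 2)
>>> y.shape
(5, 2, 5)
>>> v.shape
(2, 17, 11, 17)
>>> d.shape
(5, 2, 2)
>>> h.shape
(5, 5)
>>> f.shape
(17, 11, 17, 2)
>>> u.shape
(2, 17, 11, 2)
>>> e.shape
(5, 2, 11, 5)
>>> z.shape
(5, 2, 2)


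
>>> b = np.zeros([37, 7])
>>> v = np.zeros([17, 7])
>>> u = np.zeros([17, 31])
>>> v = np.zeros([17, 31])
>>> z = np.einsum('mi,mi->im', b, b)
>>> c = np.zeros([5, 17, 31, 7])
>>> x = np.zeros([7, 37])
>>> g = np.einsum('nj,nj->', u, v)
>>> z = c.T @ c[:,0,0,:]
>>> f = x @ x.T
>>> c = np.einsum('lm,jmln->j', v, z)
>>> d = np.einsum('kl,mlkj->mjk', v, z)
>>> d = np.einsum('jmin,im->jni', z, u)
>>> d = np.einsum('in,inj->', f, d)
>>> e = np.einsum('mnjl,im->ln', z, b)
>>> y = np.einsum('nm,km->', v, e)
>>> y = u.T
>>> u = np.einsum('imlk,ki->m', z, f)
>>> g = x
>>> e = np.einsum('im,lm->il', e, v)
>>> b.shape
(37, 7)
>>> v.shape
(17, 31)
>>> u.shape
(31,)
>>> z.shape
(7, 31, 17, 7)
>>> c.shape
(7,)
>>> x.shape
(7, 37)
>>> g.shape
(7, 37)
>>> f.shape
(7, 7)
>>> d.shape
()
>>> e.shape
(7, 17)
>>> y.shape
(31, 17)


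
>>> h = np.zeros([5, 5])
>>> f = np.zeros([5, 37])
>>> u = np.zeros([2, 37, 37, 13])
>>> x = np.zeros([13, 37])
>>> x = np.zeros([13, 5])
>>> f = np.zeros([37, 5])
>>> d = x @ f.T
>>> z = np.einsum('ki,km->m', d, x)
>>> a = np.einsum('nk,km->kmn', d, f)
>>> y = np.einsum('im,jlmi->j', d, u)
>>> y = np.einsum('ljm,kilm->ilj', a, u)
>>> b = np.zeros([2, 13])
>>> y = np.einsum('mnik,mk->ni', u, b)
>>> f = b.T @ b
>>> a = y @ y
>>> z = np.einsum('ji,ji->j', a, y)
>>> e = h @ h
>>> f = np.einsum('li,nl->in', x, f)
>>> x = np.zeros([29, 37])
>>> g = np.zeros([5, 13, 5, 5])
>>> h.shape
(5, 5)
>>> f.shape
(5, 13)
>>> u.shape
(2, 37, 37, 13)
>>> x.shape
(29, 37)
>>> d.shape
(13, 37)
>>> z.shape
(37,)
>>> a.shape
(37, 37)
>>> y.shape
(37, 37)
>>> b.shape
(2, 13)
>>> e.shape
(5, 5)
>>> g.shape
(5, 13, 5, 5)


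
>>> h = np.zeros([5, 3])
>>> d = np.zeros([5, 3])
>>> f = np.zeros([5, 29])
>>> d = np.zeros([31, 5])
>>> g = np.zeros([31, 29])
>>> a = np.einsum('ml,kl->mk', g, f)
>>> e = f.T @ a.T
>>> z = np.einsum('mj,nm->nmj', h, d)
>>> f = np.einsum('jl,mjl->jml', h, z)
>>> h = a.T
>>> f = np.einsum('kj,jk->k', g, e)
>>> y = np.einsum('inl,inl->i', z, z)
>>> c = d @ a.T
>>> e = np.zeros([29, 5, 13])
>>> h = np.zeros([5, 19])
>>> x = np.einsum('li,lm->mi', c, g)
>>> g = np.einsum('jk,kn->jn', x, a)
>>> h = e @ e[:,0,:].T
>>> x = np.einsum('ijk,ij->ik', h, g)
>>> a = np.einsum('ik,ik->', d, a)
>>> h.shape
(29, 5, 29)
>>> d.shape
(31, 5)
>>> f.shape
(31,)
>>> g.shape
(29, 5)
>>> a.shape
()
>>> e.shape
(29, 5, 13)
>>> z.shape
(31, 5, 3)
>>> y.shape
(31,)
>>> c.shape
(31, 31)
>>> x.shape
(29, 29)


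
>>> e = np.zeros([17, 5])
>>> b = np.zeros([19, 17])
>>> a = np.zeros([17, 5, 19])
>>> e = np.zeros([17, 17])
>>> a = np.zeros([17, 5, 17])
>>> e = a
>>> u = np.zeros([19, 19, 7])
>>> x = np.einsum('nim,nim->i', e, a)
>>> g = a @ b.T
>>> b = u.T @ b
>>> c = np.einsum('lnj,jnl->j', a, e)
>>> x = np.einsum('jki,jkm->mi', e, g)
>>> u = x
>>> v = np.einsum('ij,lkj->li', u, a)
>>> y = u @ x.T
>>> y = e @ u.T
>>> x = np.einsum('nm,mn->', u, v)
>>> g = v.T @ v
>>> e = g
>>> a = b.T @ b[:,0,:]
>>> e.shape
(19, 19)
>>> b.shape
(7, 19, 17)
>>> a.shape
(17, 19, 17)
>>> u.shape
(19, 17)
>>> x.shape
()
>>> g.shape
(19, 19)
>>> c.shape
(17,)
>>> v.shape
(17, 19)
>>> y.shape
(17, 5, 19)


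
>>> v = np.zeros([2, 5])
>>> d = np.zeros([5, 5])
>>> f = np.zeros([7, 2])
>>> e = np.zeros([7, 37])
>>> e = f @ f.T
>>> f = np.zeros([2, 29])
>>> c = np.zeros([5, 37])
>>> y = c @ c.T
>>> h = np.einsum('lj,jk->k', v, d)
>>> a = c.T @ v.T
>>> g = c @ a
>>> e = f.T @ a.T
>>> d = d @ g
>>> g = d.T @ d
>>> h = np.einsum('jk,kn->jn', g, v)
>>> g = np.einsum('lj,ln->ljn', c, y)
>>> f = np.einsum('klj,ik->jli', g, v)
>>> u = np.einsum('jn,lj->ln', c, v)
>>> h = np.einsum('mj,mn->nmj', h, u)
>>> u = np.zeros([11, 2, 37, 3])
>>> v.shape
(2, 5)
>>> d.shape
(5, 2)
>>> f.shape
(5, 37, 2)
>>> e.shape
(29, 37)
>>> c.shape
(5, 37)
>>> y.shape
(5, 5)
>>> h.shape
(37, 2, 5)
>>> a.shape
(37, 2)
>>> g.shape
(5, 37, 5)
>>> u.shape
(11, 2, 37, 3)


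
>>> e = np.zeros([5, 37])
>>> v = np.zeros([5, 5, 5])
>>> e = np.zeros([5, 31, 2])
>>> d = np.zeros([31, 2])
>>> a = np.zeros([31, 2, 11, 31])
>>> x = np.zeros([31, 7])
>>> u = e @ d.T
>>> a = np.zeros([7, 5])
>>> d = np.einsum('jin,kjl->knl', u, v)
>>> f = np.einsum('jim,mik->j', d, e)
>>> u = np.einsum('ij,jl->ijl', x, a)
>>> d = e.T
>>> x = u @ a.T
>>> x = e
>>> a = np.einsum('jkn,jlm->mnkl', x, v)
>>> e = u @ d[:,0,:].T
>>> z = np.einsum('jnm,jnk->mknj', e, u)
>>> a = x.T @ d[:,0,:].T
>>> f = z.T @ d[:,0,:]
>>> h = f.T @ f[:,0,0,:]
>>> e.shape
(31, 7, 2)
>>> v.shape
(5, 5, 5)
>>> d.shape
(2, 31, 5)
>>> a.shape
(2, 31, 2)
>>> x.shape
(5, 31, 2)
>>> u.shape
(31, 7, 5)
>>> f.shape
(31, 7, 5, 5)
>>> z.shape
(2, 5, 7, 31)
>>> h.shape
(5, 5, 7, 5)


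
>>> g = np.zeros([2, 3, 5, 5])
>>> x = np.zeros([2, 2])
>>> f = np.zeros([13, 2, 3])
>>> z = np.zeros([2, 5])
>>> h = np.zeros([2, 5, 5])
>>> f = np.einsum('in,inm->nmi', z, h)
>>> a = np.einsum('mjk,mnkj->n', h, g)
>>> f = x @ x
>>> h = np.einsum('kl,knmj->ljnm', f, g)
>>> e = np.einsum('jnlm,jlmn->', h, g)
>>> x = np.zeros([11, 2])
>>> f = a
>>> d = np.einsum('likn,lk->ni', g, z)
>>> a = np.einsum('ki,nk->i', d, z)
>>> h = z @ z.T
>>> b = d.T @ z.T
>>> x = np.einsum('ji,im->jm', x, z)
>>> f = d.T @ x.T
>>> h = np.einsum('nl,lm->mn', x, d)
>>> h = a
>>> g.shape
(2, 3, 5, 5)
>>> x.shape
(11, 5)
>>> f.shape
(3, 11)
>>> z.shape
(2, 5)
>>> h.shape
(3,)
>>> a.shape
(3,)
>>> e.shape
()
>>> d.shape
(5, 3)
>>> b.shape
(3, 2)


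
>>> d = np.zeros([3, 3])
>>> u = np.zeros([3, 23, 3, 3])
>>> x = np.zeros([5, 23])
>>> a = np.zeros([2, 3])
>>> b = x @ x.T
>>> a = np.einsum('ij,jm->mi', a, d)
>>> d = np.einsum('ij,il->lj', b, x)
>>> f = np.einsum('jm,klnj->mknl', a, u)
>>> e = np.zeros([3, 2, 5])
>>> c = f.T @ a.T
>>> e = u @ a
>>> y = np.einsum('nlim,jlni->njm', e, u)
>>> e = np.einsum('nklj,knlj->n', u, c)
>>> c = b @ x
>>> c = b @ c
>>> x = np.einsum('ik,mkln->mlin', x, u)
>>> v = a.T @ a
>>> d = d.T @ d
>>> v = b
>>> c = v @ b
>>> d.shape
(5, 5)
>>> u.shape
(3, 23, 3, 3)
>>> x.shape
(3, 3, 5, 3)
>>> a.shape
(3, 2)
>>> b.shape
(5, 5)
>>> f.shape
(2, 3, 3, 23)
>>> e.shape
(3,)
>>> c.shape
(5, 5)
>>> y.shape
(3, 3, 2)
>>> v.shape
(5, 5)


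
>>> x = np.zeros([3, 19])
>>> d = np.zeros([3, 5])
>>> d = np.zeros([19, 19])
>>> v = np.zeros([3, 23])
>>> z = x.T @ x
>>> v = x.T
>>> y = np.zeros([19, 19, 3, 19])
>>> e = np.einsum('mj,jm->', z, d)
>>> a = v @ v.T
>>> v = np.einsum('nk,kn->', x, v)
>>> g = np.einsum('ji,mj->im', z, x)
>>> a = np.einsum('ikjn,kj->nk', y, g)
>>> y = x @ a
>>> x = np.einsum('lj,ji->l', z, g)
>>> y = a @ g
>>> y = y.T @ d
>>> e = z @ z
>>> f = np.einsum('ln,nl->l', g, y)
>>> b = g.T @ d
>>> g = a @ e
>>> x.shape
(19,)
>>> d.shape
(19, 19)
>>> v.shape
()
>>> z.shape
(19, 19)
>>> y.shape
(3, 19)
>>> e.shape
(19, 19)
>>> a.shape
(19, 19)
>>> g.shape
(19, 19)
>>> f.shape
(19,)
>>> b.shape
(3, 19)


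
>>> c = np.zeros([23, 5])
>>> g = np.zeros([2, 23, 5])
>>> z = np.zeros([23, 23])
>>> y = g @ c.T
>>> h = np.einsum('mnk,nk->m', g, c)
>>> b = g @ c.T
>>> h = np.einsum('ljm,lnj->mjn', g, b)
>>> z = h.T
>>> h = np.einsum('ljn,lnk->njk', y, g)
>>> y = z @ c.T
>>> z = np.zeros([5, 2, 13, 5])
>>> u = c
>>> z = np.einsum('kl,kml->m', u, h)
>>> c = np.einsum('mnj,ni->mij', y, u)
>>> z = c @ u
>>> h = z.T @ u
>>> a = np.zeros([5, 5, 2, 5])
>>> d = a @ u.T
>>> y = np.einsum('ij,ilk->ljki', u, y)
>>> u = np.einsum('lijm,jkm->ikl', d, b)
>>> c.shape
(23, 5, 23)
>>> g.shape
(2, 23, 5)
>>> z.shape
(23, 5, 5)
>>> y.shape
(23, 5, 23, 23)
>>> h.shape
(5, 5, 5)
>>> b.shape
(2, 23, 23)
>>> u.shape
(5, 23, 5)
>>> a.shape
(5, 5, 2, 5)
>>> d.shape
(5, 5, 2, 23)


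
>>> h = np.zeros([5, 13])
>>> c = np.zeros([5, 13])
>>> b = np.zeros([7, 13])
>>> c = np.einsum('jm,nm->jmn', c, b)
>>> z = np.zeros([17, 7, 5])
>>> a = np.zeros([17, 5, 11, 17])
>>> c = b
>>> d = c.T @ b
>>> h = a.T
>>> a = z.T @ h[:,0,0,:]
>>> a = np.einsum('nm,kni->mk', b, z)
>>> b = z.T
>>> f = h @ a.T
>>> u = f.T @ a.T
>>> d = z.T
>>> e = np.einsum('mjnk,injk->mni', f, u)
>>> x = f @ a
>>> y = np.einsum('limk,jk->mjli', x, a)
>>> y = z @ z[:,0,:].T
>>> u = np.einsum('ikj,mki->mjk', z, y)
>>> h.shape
(17, 11, 5, 17)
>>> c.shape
(7, 13)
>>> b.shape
(5, 7, 17)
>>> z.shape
(17, 7, 5)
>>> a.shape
(13, 17)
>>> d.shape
(5, 7, 17)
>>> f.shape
(17, 11, 5, 13)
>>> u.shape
(17, 5, 7)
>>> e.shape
(17, 5, 13)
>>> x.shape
(17, 11, 5, 17)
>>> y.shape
(17, 7, 17)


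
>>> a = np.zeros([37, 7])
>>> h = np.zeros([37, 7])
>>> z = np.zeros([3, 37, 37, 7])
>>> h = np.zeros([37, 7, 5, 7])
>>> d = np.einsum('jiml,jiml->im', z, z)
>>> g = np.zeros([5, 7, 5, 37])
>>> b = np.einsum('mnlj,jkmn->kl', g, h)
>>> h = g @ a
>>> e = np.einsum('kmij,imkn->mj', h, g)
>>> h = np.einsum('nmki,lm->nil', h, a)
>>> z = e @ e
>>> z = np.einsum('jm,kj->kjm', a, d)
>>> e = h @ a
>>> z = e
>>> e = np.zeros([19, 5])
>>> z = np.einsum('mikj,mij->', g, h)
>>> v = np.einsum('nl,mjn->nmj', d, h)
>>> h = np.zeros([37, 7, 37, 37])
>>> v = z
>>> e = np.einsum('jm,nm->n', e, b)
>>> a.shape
(37, 7)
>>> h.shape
(37, 7, 37, 37)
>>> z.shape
()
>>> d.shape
(37, 37)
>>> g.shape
(5, 7, 5, 37)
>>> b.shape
(7, 5)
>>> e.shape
(7,)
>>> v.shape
()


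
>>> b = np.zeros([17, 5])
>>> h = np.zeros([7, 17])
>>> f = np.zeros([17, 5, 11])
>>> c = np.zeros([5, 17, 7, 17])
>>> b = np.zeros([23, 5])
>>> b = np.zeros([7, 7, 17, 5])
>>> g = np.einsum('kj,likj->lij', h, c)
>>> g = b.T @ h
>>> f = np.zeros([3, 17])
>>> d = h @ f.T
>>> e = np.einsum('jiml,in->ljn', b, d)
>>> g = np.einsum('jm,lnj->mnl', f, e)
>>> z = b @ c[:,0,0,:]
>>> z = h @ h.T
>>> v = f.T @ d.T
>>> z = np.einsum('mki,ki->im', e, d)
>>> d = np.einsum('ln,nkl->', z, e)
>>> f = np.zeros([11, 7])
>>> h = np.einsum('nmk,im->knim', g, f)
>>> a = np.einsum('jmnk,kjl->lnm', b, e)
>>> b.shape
(7, 7, 17, 5)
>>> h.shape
(5, 17, 11, 7)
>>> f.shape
(11, 7)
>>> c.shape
(5, 17, 7, 17)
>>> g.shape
(17, 7, 5)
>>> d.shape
()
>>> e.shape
(5, 7, 3)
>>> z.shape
(3, 5)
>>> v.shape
(17, 7)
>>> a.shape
(3, 17, 7)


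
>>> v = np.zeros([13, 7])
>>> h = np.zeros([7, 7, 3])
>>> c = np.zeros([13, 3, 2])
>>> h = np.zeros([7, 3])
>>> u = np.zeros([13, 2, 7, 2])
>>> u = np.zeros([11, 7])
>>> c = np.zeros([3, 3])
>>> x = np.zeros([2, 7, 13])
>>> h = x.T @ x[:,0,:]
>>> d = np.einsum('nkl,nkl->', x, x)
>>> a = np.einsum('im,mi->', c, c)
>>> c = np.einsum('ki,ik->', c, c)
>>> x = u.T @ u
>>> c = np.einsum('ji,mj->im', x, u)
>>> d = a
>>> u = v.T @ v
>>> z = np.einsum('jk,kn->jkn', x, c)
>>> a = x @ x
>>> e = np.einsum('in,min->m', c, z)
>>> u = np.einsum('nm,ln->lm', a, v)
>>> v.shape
(13, 7)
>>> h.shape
(13, 7, 13)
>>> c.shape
(7, 11)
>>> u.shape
(13, 7)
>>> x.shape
(7, 7)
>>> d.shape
()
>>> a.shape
(7, 7)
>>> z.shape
(7, 7, 11)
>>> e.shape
(7,)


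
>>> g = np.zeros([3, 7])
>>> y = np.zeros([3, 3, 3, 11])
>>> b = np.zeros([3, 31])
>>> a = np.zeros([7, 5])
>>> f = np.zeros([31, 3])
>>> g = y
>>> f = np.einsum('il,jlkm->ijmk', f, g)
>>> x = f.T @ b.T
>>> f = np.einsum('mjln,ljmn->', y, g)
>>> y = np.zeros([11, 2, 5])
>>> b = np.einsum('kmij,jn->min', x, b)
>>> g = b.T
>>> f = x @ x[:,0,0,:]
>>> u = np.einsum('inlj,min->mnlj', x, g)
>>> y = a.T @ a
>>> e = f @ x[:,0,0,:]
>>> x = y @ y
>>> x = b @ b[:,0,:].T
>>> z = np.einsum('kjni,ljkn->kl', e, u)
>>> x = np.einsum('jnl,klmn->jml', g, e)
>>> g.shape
(31, 3, 11)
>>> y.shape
(5, 5)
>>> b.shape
(11, 3, 31)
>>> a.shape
(7, 5)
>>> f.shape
(3, 11, 3, 3)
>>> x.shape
(31, 3, 11)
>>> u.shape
(31, 11, 3, 3)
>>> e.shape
(3, 11, 3, 3)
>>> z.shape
(3, 31)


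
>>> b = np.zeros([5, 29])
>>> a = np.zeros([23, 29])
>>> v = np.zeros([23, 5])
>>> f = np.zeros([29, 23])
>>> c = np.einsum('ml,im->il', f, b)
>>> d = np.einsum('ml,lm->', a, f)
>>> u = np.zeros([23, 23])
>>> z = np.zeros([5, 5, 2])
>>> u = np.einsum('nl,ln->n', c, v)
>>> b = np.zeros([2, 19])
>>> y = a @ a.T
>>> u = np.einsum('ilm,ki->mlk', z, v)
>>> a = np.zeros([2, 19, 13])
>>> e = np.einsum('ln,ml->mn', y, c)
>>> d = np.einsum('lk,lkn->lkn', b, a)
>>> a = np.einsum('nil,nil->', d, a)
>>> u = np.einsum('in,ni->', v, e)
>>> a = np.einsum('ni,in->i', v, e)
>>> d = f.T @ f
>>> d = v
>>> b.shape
(2, 19)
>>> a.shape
(5,)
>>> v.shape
(23, 5)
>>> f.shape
(29, 23)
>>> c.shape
(5, 23)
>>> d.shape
(23, 5)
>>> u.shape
()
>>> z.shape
(5, 5, 2)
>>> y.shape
(23, 23)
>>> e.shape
(5, 23)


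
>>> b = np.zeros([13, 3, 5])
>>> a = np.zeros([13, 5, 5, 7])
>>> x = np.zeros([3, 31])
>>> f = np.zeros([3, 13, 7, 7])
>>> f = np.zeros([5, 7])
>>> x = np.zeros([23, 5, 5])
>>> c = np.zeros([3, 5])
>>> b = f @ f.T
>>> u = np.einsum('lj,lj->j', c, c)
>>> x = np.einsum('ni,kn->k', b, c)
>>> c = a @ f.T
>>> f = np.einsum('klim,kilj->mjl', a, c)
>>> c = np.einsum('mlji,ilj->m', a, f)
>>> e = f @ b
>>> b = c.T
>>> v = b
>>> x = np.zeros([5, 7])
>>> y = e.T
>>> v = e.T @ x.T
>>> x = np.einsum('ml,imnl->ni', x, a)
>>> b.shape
(13,)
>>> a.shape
(13, 5, 5, 7)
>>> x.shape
(5, 13)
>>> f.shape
(7, 5, 5)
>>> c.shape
(13,)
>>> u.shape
(5,)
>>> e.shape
(7, 5, 5)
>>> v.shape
(5, 5, 5)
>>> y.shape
(5, 5, 7)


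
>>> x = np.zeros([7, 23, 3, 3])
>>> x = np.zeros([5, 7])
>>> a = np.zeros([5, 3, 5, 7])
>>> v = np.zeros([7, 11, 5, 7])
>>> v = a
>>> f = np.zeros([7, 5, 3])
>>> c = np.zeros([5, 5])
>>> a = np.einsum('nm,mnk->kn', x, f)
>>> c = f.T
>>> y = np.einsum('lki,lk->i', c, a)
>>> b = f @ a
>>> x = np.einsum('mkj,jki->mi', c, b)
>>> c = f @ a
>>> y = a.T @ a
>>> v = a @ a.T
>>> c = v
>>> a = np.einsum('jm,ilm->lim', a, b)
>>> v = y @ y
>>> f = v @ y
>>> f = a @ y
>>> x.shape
(3, 5)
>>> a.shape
(5, 7, 5)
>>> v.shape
(5, 5)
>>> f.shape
(5, 7, 5)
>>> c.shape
(3, 3)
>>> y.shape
(5, 5)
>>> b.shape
(7, 5, 5)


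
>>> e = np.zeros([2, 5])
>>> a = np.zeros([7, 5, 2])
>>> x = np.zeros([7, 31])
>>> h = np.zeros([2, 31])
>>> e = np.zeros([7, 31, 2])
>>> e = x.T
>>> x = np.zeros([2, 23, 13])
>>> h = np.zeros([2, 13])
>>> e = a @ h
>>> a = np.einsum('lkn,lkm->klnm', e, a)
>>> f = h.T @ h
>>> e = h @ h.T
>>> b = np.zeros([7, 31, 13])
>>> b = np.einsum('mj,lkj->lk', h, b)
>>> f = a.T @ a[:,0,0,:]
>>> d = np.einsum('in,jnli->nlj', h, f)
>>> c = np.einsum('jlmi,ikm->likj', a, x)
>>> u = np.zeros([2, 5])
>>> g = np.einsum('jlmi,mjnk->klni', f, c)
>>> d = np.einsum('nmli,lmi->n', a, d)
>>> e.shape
(2, 2)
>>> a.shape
(5, 7, 13, 2)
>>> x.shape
(2, 23, 13)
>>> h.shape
(2, 13)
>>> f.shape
(2, 13, 7, 2)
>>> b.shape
(7, 31)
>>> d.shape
(5,)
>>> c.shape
(7, 2, 23, 5)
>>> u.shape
(2, 5)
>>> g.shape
(5, 13, 23, 2)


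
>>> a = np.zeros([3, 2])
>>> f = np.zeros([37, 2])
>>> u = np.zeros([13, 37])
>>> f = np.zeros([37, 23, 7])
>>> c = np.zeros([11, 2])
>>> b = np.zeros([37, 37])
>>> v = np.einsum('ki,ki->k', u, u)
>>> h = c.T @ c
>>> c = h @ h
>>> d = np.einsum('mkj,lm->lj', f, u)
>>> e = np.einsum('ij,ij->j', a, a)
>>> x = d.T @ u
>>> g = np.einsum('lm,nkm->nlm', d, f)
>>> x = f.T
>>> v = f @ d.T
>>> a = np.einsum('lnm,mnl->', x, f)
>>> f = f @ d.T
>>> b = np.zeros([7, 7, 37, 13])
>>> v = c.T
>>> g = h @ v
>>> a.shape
()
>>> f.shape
(37, 23, 13)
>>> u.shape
(13, 37)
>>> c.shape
(2, 2)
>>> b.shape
(7, 7, 37, 13)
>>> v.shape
(2, 2)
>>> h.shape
(2, 2)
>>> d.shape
(13, 7)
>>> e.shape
(2,)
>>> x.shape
(7, 23, 37)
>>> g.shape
(2, 2)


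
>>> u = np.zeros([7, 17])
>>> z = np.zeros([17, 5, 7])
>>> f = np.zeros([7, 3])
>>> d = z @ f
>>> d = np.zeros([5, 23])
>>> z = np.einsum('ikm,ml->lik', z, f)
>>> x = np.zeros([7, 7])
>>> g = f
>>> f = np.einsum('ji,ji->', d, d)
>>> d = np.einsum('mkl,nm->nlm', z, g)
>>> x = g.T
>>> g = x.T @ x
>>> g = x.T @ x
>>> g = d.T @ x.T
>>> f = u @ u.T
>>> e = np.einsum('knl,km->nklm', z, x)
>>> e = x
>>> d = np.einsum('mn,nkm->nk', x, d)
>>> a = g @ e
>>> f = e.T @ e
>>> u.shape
(7, 17)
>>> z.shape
(3, 17, 5)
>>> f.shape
(7, 7)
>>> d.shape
(7, 5)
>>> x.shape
(3, 7)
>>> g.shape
(3, 5, 3)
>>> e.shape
(3, 7)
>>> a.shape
(3, 5, 7)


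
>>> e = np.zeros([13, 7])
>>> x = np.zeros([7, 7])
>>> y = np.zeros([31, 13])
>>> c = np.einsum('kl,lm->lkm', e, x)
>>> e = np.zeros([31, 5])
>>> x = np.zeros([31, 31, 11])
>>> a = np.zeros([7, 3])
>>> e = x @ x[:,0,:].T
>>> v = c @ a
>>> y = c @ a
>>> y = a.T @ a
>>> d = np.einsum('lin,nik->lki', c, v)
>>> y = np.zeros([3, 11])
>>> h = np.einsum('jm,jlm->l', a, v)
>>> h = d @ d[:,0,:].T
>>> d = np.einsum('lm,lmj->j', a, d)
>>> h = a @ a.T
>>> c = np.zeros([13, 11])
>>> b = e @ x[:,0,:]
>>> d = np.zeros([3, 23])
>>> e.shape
(31, 31, 31)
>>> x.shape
(31, 31, 11)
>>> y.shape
(3, 11)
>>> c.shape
(13, 11)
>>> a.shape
(7, 3)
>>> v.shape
(7, 13, 3)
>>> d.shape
(3, 23)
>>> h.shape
(7, 7)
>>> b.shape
(31, 31, 11)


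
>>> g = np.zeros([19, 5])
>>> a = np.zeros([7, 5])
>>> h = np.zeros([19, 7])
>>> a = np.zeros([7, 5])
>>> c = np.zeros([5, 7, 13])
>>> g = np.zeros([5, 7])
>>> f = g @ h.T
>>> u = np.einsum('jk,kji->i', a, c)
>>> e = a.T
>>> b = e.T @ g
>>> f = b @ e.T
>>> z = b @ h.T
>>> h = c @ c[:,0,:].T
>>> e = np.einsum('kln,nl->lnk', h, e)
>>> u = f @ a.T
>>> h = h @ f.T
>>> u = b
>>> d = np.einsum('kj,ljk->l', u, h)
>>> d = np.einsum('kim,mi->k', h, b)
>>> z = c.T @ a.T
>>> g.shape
(5, 7)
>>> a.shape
(7, 5)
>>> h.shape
(5, 7, 7)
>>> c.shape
(5, 7, 13)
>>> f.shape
(7, 5)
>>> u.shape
(7, 7)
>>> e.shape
(7, 5, 5)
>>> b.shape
(7, 7)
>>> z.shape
(13, 7, 7)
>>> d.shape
(5,)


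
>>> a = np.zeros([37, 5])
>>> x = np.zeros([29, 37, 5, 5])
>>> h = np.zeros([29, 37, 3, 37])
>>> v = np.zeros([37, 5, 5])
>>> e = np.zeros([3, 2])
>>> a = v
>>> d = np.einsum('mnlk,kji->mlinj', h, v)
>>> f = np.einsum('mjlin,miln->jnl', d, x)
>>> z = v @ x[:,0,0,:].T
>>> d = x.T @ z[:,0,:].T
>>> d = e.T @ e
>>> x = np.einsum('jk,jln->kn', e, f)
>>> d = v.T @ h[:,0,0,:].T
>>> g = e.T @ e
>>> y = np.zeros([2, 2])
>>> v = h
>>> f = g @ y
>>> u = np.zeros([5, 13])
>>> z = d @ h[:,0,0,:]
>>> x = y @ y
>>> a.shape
(37, 5, 5)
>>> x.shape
(2, 2)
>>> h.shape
(29, 37, 3, 37)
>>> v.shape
(29, 37, 3, 37)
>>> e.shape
(3, 2)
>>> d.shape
(5, 5, 29)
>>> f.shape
(2, 2)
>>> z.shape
(5, 5, 37)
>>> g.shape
(2, 2)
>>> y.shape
(2, 2)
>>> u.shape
(5, 13)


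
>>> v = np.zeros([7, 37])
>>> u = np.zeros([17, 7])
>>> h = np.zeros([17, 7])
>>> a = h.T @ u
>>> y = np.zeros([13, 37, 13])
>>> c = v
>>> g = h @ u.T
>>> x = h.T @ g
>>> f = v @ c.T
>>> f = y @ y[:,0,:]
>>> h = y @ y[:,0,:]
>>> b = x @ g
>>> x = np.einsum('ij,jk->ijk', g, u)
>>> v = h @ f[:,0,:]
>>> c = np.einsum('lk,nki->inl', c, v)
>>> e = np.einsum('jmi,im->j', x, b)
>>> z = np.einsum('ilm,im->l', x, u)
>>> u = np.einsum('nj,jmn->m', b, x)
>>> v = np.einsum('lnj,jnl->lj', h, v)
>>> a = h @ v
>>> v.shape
(13, 13)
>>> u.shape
(17,)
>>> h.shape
(13, 37, 13)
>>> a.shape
(13, 37, 13)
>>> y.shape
(13, 37, 13)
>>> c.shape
(13, 13, 7)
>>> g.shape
(17, 17)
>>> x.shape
(17, 17, 7)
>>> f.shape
(13, 37, 13)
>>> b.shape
(7, 17)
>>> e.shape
(17,)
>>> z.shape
(17,)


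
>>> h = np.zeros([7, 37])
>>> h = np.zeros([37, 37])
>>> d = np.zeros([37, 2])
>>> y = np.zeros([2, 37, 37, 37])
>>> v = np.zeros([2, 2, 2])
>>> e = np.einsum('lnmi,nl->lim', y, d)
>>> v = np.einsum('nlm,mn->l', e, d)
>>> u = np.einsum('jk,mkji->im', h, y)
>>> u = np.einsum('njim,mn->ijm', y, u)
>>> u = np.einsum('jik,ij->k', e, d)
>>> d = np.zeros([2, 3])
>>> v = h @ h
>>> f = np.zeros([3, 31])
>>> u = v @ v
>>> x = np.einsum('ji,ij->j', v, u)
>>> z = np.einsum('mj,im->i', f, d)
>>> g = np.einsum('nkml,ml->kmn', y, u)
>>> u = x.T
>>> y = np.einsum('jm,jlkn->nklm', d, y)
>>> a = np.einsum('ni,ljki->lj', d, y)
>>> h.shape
(37, 37)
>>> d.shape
(2, 3)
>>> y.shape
(37, 37, 37, 3)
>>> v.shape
(37, 37)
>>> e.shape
(2, 37, 37)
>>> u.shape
(37,)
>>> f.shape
(3, 31)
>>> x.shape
(37,)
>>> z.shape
(2,)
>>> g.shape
(37, 37, 2)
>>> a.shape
(37, 37)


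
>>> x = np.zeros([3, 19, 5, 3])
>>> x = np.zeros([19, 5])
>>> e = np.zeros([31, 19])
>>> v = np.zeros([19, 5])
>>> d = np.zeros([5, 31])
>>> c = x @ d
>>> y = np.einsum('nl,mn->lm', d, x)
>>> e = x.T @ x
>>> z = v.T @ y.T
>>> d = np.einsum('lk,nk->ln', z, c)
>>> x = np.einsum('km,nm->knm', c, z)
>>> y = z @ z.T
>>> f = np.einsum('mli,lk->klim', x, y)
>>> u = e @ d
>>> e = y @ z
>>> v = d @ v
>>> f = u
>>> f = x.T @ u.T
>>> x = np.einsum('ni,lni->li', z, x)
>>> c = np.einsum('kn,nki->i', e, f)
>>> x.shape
(19, 31)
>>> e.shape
(5, 31)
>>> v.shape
(5, 5)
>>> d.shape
(5, 19)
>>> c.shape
(5,)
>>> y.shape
(5, 5)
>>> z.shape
(5, 31)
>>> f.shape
(31, 5, 5)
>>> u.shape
(5, 19)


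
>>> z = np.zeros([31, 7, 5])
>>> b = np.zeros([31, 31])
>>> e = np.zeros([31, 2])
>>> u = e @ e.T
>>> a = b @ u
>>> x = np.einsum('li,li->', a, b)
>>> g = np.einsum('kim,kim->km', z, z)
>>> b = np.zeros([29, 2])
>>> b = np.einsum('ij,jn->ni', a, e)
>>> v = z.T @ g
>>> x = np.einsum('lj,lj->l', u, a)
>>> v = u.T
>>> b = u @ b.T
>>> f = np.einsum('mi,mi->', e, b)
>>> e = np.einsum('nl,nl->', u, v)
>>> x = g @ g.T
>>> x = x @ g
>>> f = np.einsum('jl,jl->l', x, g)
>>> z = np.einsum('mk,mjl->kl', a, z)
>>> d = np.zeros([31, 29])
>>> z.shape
(31, 5)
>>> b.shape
(31, 2)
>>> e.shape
()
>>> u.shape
(31, 31)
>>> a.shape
(31, 31)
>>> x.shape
(31, 5)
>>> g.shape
(31, 5)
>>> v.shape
(31, 31)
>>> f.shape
(5,)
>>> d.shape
(31, 29)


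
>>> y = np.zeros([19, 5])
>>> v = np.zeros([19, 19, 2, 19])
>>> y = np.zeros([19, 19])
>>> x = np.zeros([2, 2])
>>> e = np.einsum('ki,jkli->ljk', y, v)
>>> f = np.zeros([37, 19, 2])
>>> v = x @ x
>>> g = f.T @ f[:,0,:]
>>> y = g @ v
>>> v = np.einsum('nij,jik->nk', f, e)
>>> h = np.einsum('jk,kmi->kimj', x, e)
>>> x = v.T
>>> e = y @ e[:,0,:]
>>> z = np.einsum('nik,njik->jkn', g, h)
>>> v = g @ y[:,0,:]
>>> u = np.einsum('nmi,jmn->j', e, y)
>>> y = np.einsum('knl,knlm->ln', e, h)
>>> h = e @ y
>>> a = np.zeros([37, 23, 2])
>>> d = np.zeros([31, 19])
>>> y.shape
(19, 19)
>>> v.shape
(2, 19, 2)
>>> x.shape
(19, 37)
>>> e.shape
(2, 19, 19)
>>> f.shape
(37, 19, 2)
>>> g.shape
(2, 19, 2)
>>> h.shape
(2, 19, 19)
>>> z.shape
(19, 2, 2)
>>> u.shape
(2,)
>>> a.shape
(37, 23, 2)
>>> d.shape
(31, 19)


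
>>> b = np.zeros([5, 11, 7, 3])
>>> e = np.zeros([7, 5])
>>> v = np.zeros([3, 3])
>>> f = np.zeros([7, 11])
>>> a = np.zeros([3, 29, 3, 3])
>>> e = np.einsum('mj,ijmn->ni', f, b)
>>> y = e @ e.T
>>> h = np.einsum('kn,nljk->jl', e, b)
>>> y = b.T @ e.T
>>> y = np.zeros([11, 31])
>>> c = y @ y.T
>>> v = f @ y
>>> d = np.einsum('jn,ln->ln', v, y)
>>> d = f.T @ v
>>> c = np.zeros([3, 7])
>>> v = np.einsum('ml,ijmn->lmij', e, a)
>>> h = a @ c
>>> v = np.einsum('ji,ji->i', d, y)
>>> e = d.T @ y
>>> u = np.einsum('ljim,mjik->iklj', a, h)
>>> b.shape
(5, 11, 7, 3)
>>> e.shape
(31, 31)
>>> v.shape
(31,)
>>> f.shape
(7, 11)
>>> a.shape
(3, 29, 3, 3)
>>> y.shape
(11, 31)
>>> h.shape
(3, 29, 3, 7)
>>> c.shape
(3, 7)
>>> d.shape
(11, 31)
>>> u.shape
(3, 7, 3, 29)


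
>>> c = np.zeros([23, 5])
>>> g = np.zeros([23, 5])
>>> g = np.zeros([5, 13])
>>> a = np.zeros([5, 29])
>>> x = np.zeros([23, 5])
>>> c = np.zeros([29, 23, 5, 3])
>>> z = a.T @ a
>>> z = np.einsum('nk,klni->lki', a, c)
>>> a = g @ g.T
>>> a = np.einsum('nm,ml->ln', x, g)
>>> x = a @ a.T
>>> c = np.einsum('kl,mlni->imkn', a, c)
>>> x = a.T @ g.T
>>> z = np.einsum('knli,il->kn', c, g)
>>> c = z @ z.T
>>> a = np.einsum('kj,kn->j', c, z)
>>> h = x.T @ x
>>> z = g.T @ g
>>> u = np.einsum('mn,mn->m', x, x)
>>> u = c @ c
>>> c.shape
(3, 3)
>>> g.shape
(5, 13)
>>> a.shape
(3,)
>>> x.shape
(23, 5)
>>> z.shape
(13, 13)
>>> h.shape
(5, 5)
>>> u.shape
(3, 3)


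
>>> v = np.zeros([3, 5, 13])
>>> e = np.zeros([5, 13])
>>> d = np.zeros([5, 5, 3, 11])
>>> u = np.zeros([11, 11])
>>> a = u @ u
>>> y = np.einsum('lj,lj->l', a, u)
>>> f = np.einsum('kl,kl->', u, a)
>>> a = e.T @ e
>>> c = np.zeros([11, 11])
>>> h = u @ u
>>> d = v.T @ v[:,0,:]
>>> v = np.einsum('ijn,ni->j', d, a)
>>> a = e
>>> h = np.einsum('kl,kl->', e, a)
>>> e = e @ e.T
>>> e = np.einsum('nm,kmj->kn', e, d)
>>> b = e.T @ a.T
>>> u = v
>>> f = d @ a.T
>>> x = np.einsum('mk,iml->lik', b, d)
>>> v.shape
(5,)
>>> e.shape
(13, 5)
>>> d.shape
(13, 5, 13)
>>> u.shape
(5,)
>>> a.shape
(5, 13)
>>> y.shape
(11,)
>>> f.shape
(13, 5, 5)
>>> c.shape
(11, 11)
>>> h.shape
()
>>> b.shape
(5, 5)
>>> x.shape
(13, 13, 5)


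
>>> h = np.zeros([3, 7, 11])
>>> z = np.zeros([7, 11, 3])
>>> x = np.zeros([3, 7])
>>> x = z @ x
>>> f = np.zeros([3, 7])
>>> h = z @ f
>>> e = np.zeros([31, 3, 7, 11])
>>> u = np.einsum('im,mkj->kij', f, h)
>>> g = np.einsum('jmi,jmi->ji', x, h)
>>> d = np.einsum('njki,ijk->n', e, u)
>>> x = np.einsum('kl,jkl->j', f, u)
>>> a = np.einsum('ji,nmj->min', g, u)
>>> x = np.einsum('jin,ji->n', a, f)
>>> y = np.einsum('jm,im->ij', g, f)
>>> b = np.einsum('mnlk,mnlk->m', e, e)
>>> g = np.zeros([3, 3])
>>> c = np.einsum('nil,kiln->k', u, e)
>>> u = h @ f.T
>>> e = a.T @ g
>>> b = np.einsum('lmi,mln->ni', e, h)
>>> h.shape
(7, 11, 7)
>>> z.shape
(7, 11, 3)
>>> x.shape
(11,)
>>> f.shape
(3, 7)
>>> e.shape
(11, 7, 3)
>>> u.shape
(7, 11, 3)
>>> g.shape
(3, 3)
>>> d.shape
(31,)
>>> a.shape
(3, 7, 11)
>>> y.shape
(3, 7)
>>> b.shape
(7, 3)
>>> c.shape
(31,)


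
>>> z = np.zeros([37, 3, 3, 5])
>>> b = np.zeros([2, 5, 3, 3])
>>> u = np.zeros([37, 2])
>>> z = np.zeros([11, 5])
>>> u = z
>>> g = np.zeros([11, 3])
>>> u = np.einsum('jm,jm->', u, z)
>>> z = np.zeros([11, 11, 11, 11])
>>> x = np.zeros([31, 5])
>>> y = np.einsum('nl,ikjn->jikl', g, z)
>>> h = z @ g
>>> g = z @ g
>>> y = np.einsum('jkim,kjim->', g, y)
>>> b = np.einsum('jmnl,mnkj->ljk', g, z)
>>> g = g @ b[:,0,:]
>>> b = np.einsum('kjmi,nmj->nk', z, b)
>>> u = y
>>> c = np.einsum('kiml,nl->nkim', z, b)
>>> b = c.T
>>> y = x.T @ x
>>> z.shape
(11, 11, 11, 11)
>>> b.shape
(11, 11, 11, 3)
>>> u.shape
()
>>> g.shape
(11, 11, 11, 11)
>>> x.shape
(31, 5)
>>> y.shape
(5, 5)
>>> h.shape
(11, 11, 11, 3)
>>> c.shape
(3, 11, 11, 11)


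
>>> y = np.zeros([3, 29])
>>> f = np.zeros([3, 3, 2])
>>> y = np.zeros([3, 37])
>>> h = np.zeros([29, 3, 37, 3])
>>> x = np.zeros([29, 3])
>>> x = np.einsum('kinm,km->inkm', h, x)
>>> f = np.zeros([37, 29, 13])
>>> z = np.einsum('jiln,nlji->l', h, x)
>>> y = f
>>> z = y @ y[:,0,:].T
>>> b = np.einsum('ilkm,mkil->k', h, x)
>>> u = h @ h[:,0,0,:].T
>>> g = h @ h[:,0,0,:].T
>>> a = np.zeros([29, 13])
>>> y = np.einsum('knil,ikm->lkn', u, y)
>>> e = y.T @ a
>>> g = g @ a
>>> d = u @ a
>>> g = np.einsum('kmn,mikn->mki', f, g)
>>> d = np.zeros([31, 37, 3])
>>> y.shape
(29, 29, 3)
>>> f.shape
(37, 29, 13)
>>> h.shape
(29, 3, 37, 3)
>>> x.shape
(3, 37, 29, 3)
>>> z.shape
(37, 29, 37)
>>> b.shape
(37,)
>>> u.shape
(29, 3, 37, 29)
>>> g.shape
(29, 37, 3)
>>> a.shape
(29, 13)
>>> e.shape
(3, 29, 13)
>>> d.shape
(31, 37, 3)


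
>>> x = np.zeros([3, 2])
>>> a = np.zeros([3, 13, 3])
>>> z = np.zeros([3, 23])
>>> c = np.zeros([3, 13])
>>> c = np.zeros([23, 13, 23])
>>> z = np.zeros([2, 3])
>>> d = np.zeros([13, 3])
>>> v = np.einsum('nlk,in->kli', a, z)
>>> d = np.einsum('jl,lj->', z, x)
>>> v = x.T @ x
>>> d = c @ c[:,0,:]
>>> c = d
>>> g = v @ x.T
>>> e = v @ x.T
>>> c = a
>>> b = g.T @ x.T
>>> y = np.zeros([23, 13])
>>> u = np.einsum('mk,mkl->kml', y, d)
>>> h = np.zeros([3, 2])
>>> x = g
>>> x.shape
(2, 3)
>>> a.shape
(3, 13, 3)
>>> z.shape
(2, 3)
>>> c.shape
(3, 13, 3)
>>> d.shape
(23, 13, 23)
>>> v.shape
(2, 2)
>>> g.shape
(2, 3)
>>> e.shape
(2, 3)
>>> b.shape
(3, 3)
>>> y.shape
(23, 13)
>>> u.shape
(13, 23, 23)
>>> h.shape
(3, 2)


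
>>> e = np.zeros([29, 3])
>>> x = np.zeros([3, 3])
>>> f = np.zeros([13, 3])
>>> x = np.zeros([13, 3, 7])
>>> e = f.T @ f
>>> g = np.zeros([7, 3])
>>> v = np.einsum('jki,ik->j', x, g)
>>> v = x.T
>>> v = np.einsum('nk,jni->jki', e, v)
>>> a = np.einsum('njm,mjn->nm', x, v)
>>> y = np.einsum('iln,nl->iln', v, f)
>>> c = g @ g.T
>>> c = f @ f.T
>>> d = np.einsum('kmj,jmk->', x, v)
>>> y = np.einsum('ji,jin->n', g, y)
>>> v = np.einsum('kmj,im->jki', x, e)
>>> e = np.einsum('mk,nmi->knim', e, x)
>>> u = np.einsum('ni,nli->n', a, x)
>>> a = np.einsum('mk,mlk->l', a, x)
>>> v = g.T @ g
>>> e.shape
(3, 13, 7, 3)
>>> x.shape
(13, 3, 7)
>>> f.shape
(13, 3)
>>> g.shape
(7, 3)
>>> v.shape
(3, 3)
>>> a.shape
(3,)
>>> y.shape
(13,)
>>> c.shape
(13, 13)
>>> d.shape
()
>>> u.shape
(13,)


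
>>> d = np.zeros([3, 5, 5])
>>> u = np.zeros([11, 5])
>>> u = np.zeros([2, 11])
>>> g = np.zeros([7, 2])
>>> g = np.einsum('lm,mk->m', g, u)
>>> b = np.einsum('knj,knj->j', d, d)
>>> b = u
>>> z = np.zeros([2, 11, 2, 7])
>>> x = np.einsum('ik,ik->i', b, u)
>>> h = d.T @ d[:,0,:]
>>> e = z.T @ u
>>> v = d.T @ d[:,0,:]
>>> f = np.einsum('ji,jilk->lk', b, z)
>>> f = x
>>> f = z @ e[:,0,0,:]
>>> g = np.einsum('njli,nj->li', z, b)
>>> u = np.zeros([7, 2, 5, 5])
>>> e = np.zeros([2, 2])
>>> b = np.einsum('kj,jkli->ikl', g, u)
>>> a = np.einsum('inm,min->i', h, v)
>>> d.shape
(3, 5, 5)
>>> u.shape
(7, 2, 5, 5)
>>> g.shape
(2, 7)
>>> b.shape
(5, 2, 5)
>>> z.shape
(2, 11, 2, 7)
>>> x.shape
(2,)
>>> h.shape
(5, 5, 5)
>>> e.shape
(2, 2)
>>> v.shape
(5, 5, 5)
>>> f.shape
(2, 11, 2, 11)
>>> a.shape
(5,)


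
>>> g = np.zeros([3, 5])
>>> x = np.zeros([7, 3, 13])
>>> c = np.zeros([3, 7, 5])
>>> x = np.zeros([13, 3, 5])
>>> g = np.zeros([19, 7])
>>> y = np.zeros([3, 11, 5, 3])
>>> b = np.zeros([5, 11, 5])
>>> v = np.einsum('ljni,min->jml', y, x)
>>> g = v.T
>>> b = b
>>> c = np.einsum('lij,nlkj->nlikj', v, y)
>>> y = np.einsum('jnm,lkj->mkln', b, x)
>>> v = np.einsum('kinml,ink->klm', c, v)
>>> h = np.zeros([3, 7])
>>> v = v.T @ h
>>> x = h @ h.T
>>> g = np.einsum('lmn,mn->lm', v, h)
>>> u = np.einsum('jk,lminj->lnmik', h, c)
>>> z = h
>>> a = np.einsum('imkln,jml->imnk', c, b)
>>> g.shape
(5, 3)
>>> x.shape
(3, 3)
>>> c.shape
(3, 11, 13, 5, 3)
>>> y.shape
(5, 3, 13, 11)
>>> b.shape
(5, 11, 5)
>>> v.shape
(5, 3, 7)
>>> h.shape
(3, 7)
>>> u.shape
(3, 5, 11, 13, 7)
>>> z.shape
(3, 7)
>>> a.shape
(3, 11, 3, 13)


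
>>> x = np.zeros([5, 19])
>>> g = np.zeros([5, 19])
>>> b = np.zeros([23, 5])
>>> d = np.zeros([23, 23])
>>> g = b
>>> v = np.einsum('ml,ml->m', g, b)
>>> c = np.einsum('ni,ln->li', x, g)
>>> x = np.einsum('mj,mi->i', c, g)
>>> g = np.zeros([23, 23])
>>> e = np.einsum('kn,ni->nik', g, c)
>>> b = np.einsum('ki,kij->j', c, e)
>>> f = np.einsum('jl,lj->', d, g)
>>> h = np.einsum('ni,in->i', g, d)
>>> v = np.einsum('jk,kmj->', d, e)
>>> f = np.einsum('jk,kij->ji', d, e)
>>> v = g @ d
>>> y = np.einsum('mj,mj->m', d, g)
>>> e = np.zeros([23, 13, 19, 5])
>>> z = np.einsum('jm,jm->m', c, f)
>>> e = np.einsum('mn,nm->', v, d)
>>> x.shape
(5,)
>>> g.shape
(23, 23)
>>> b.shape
(23,)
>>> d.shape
(23, 23)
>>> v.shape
(23, 23)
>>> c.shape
(23, 19)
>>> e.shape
()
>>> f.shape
(23, 19)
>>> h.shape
(23,)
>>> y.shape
(23,)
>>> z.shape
(19,)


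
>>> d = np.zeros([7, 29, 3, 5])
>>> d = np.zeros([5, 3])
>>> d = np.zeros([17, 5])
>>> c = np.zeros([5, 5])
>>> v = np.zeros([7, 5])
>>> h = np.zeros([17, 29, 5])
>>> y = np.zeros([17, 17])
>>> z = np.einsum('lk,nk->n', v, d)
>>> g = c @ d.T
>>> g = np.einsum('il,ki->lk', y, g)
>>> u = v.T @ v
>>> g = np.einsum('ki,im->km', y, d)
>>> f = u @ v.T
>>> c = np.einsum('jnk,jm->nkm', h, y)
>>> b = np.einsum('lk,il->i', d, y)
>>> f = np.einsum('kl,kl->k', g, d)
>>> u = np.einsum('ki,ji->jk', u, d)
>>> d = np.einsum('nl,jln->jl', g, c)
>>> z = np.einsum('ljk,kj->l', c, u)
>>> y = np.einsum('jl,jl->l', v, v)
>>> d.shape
(29, 5)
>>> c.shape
(29, 5, 17)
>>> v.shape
(7, 5)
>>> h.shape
(17, 29, 5)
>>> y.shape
(5,)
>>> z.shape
(29,)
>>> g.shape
(17, 5)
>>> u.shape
(17, 5)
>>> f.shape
(17,)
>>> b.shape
(17,)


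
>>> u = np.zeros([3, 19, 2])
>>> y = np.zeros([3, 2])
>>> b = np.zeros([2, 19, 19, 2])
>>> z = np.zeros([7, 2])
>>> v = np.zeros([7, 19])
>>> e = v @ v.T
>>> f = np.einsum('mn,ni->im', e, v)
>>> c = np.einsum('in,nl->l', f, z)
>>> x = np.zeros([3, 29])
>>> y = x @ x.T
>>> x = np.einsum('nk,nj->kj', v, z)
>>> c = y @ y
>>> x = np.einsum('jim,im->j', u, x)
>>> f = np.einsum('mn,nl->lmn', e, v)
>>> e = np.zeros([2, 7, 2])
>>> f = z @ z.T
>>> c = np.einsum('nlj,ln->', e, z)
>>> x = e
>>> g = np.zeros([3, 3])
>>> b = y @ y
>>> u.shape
(3, 19, 2)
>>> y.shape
(3, 3)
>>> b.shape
(3, 3)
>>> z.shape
(7, 2)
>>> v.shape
(7, 19)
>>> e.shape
(2, 7, 2)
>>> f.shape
(7, 7)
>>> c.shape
()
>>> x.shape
(2, 7, 2)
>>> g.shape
(3, 3)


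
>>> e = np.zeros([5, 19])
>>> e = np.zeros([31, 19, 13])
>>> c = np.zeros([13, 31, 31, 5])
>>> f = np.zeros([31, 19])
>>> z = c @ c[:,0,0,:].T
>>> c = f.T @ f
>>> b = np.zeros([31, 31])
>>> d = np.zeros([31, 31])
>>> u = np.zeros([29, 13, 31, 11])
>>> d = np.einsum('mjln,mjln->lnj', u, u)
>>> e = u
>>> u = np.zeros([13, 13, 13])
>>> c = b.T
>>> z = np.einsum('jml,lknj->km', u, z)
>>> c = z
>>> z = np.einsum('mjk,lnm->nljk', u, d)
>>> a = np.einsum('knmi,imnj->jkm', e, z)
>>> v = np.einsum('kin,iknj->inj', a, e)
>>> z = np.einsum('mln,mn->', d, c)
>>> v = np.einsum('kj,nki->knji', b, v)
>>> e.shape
(29, 13, 31, 11)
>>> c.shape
(31, 13)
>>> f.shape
(31, 19)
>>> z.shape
()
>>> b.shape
(31, 31)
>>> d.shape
(31, 11, 13)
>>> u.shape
(13, 13, 13)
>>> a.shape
(13, 29, 31)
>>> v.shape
(31, 29, 31, 11)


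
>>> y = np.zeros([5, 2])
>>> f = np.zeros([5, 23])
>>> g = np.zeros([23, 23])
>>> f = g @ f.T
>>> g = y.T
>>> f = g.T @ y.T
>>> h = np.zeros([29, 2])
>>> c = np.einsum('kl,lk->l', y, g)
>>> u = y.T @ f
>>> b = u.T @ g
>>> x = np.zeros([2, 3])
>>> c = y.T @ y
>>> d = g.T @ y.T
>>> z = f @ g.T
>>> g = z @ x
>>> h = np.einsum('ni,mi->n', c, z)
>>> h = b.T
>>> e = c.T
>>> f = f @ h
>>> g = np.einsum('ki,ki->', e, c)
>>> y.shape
(5, 2)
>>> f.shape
(5, 5)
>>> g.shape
()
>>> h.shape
(5, 5)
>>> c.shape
(2, 2)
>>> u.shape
(2, 5)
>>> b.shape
(5, 5)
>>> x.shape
(2, 3)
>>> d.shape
(5, 5)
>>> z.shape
(5, 2)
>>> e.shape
(2, 2)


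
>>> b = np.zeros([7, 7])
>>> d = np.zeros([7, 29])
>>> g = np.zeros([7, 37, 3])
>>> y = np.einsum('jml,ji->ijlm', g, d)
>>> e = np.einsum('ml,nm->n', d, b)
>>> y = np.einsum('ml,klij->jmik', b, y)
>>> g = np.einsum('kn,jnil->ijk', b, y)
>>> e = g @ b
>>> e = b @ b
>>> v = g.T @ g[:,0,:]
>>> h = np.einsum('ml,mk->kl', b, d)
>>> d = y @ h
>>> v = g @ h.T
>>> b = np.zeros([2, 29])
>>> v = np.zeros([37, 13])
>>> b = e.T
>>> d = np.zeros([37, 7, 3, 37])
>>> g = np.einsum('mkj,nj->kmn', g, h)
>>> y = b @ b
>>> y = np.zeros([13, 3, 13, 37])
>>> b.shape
(7, 7)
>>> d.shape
(37, 7, 3, 37)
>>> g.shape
(37, 3, 29)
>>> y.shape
(13, 3, 13, 37)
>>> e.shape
(7, 7)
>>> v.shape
(37, 13)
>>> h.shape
(29, 7)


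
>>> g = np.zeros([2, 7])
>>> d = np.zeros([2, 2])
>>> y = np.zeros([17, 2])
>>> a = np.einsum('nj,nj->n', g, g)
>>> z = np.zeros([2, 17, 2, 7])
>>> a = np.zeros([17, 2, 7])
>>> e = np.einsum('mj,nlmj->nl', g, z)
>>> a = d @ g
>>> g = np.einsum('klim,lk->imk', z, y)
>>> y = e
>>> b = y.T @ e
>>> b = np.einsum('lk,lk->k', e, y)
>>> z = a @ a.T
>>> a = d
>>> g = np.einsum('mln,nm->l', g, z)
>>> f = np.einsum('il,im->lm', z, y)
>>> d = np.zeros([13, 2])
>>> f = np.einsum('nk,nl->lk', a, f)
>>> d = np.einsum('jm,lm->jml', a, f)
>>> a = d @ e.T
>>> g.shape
(7,)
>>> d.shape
(2, 2, 17)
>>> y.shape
(2, 17)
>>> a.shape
(2, 2, 2)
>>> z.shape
(2, 2)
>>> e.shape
(2, 17)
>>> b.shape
(17,)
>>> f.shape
(17, 2)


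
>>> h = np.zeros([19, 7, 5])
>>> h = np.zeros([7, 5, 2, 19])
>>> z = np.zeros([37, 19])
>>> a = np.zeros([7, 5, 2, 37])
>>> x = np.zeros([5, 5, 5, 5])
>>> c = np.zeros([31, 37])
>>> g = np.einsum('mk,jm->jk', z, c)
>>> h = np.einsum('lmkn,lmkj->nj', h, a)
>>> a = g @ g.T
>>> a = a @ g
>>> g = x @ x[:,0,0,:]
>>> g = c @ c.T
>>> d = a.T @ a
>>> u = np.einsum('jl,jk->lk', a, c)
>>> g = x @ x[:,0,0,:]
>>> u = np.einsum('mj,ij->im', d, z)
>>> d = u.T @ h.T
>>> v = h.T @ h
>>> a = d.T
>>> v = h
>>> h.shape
(19, 37)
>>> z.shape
(37, 19)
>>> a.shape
(19, 19)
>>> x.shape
(5, 5, 5, 5)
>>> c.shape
(31, 37)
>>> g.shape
(5, 5, 5, 5)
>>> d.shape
(19, 19)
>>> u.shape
(37, 19)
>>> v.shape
(19, 37)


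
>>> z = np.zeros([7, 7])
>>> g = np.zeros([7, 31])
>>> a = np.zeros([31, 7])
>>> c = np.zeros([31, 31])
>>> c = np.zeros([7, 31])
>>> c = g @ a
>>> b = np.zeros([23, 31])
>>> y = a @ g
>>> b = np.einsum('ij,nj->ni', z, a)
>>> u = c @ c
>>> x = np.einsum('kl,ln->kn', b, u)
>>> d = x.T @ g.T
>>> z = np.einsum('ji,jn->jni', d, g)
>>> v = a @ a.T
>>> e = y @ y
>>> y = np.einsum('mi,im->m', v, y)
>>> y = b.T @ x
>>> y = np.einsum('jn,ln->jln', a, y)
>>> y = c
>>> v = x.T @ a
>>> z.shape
(7, 31, 7)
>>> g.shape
(7, 31)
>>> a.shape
(31, 7)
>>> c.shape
(7, 7)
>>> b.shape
(31, 7)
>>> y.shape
(7, 7)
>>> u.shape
(7, 7)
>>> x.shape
(31, 7)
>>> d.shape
(7, 7)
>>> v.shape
(7, 7)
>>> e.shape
(31, 31)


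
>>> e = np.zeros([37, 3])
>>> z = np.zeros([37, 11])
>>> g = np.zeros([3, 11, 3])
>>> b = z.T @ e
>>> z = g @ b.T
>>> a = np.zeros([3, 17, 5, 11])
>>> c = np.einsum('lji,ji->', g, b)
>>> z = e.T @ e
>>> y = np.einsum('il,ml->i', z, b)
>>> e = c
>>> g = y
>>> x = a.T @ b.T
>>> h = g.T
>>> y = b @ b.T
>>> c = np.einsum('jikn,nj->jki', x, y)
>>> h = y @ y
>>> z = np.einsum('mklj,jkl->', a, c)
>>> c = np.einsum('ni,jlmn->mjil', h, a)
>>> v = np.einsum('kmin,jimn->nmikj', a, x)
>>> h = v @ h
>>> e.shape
()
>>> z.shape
()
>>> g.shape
(3,)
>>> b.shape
(11, 3)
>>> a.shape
(3, 17, 5, 11)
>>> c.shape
(5, 3, 11, 17)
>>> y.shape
(11, 11)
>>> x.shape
(11, 5, 17, 11)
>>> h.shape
(11, 17, 5, 3, 11)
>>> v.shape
(11, 17, 5, 3, 11)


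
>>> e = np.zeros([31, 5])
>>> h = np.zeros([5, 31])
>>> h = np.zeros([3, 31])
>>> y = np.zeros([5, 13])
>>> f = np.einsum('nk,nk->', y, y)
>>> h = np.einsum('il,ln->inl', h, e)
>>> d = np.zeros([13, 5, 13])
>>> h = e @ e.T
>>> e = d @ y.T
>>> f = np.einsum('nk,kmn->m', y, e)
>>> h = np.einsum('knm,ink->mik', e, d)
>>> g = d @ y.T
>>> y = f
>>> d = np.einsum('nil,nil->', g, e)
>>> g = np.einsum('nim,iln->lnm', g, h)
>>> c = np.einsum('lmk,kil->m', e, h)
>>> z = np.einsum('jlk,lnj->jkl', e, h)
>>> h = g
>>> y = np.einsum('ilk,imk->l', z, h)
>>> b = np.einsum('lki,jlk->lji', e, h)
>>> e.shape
(13, 5, 5)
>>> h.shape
(13, 13, 5)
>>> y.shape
(5,)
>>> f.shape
(5,)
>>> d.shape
()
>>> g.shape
(13, 13, 5)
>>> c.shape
(5,)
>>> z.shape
(13, 5, 5)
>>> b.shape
(13, 13, 5)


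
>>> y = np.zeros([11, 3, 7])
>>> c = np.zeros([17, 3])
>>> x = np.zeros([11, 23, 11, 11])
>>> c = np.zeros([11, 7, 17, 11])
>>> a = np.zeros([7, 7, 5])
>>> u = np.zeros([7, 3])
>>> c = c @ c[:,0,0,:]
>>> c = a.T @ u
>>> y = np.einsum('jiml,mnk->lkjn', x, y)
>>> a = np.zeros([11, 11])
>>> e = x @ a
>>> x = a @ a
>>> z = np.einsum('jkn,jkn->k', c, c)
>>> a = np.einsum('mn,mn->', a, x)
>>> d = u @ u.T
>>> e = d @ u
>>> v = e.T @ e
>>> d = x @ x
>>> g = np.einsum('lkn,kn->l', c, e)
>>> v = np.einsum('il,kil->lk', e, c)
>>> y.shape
(11, 7, 11, 3)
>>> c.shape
(5, 7, 3)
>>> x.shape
(11, 11)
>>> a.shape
()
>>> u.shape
(7, 3)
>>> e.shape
(7, 3)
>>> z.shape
(7,)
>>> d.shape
(11, 11)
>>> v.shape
(3, 5)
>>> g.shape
(5,)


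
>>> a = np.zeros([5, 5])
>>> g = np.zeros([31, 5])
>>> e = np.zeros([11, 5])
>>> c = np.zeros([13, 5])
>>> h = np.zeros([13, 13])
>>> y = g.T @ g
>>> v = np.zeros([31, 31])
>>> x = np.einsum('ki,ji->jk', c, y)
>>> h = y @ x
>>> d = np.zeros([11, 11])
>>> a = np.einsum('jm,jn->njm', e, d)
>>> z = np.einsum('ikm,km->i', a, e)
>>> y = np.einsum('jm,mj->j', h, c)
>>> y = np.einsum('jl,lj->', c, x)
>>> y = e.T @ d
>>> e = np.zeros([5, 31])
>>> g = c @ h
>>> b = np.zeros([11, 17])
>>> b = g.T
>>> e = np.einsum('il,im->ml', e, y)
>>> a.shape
(11, 11, 5)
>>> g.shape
(13, 13)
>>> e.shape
(11, 31)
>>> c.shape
(13, 5)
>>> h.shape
(5, 13)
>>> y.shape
(5, 11)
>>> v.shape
(31, 31)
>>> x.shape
(5, 13)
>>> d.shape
(11, 11)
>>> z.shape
(11,)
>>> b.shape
(13, 13)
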